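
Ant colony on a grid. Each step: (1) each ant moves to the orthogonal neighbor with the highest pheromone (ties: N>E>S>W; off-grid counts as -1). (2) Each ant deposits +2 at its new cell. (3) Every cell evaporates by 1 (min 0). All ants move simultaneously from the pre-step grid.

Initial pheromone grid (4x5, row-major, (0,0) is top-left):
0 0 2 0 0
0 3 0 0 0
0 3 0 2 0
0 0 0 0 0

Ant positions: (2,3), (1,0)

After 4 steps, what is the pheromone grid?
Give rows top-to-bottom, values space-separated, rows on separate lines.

After step 1: ants at (1,3),(1,1)
  0 0 1 0 0
  0 4 0 1 0
  0 2 0 1 0
  0 0 0 0 0
After step 2: ants at (2,3),(2,1)
  0 0 0 0 0
  0 3 0 0 0
  0 3 0 2 0
  0 0 0 0 0
After step 3: ants at (1,3),(1,1)
  0 0 0 0 0
  0 4 0 1 0
  0 2 0 1 0
  0 0 0 0 0
After step 4: ants at (2,3),(2,1)
  0 0 0 0 0
  0 3 0 0 0
  0 3 0 2 0
  0 0 0 0 0

0 0 0 0 0
0 3 0 0 0
0 3 0 2 0
0 0 0 0 0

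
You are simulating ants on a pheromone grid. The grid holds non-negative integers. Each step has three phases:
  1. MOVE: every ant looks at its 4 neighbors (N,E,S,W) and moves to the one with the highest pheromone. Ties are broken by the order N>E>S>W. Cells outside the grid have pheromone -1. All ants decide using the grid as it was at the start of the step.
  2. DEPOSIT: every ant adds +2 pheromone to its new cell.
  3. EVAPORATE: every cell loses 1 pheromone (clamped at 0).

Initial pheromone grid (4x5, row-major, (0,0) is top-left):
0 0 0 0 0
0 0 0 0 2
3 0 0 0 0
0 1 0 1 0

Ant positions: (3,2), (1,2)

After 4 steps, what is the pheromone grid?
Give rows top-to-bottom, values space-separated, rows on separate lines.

After step 1: ants at (3,3),(0,2)
  0 0 1 0 0
  0 0 0 0 1
  2 0 0 0 0
  0 0 0 2 0
After step 2: ants at (2,3),(0,3)
  0 0 0 1 0
  0 0 0 0 0
  1 0 0 1 0
  0 0 0 1 0
After step 3: ants at (3,3),(0,4)
  0 0 0 0 1
  0 0 0 0 0
  0 0 0 0 0
  0 0 0 2 0
After step 4: ants at (2,3),(1,4)
  0 0 0 0 0
  0 0 0 0 1
  0 0 0 1 0
  0 0 0 1 0

0 0 0 0 0
0 0 0 0 1
0 0 0 1 0
0 0 0 1 0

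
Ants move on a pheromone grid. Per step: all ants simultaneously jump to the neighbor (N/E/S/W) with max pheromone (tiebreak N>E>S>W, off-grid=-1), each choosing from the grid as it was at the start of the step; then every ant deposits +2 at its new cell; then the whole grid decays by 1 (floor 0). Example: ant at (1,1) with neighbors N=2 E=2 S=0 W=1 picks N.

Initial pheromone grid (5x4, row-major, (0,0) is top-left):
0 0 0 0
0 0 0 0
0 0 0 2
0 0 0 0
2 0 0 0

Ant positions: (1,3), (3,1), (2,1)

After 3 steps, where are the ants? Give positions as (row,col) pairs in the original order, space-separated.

Step 1: ant0:(1,3)->S->(2,3) | ant1:(3,1)->N->(2,1) | ant2:(2,1)->N->(1,1)
  grid max=3 at (2,3)
Step 2: ant0:(2,3)->N->(1,3) | ant1:(2,1)->N->(1,1) | ant2:(1,1)->S->(2,1)
  grid max=2 at (1,1)
Step 3: ant0:(1,3)->S->(2,3) | ant1:(1,1)->S->(2,1) | ant2:(2,1)->N->(1,1)
  grid max=3 at (1,1)

(2,3) (2,1) (1,1)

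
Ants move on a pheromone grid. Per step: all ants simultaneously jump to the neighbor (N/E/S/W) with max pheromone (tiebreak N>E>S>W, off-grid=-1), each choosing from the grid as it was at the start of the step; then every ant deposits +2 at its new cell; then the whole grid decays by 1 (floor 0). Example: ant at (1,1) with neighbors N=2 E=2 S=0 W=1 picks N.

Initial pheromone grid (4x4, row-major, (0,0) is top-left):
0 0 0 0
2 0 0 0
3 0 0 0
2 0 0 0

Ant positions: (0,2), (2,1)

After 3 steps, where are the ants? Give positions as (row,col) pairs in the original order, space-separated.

Step 1: ant0:(0,2)->E->(0,3) | ant1:(2,1)->W->(2,0)
  grid max=4 at (2,0)
Step 2: ant0:(0,3)->S->(1,3) | ant1:(2,0)->N->(1,0)
  grid max=3 at (2,0)
Step 3: ant0:(1,3)->N->(0,3) | ant1:(1,0)->S->(2,0)
  grid max=4 at (2,0)

(0,3) (2,0)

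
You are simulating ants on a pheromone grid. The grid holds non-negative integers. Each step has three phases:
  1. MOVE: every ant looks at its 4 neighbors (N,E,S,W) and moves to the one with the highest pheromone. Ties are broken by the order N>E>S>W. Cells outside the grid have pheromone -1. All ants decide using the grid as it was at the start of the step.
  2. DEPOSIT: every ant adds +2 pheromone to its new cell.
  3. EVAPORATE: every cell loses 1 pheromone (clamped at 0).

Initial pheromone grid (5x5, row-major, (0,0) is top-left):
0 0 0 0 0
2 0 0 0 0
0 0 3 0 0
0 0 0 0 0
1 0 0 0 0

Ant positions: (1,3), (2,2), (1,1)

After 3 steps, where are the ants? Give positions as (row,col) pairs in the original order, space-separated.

Step 1: ant0:(1,3)->N->(0,3) | ant1:(2,2)->N->(1,2) | ant2:(1,1)->W->(1,0)
  grid max=3 at (1,0)
Step 2: ant0:(0,3)->E->(0,4) | ant1:(1,2)->S->(2,2) | ant2:(1,0)->N->(0,0)
  grid max=3 at (2,2)
Step 3: ant0:(0,4)->S->(1,4) | ant1:(2,2)->N->(1,2) | ant2:(0,0)->S->(1,0)
  grid max=3 at (1,0)

(1,4) (1,2) (1,0)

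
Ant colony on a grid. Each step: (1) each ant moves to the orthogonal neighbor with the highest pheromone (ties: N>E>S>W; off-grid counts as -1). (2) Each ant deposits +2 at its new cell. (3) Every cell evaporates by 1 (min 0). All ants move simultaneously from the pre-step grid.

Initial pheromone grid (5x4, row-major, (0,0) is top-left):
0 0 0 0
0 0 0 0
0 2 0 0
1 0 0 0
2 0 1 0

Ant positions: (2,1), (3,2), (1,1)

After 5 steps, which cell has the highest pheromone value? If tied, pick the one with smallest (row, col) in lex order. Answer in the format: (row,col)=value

Answer: (2,1)=7

Derivation:
Step 1: ant0:(2,1)->N->(1,1) | ant1:(3,2)->S->(4,2) | ant2:(1,1)->S->(2,1)
  grid max=3 at (2,1)
Step 2: ant0:(1,1)->S->(2,1) | ant1:(4,2)->N->(3,2) | ant2:(2,1)->N->(1,1)
  grid max=4 at (2,1)
Step 3: ant0:(2,1)->N->(1,1) | ant1:(3,2)->S->(4,2) | ant2:(1,1)->S->(2,1)
  grid max=5 at (2,1)
Step 4: ant0:(1,1)->S->(2,1) | ant1:(4,2)->N->(3,2) | ant2:(2,1)->N->(1,1)
  grid max=6 at (2,1)
Step 5: ant0:(2,1)->N->(1,1) | ant1:(3,2)->S->(4,2) | ant2:(1,1)->S->(2,1)
  grid max=7 at (2,1)
Final grid:
  0 0 0 0
  0 5 0 0
  0 7 0 0
  0 0 0 0
  0 0 2 0
Max pheromone 7 at (2,1)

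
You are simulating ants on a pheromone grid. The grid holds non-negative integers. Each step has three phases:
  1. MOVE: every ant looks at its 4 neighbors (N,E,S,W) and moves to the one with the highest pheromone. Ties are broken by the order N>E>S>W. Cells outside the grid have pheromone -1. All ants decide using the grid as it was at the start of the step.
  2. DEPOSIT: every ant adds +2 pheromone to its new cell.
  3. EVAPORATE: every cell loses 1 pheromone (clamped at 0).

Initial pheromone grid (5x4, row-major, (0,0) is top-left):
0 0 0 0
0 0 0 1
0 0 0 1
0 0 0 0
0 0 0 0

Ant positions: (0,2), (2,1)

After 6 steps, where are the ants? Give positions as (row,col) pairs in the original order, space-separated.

Step 1: ant0:(0,2)->E->(0,3) | ant1:(2,1)->N->(1,1)
  grid max=1 at (0,3)
Step 2: ant0:(0,3)->S->(1,3) | ant1:(1,1)->N->(0,1)
  grid max=1 at (0,1)
Step 3: ant0:(1,3)->N->(0,3) | ant1:(0,1)->E->(0,2)
  grid max=1 at (0,2)
Step 4: ant0:(0,3)->W->(0,2) | ant1:(0,2)->E->(0,3)
  grid max=2 at (0,2)
Step 5: ant0:(0,2)->E->(0,3) | ant1:(0,3)->W->(0,2)
  grid max=3 at (0,2)
Step 6: ant0:(0,3)->W->(0,2) | ant1:(0,2)->E->(0,3)
  grid max=4 at (0,2)

(0,2) (0,3)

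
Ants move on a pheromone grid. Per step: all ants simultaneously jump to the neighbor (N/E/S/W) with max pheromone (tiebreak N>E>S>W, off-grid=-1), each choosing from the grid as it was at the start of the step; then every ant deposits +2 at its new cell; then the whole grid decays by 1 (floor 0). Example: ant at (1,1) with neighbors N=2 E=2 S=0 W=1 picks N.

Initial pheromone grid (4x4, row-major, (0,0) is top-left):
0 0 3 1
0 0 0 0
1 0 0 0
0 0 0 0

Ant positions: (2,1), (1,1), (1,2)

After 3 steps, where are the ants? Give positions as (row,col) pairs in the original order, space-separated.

Step 1: ant0:(2,1)->W->(2,0) | ant1:(1,1)->N->(0,1) | ant2:(1,2)->N->(0,2)
  grid max=4 at (0,2)
Step 2: ant0:(2,0)->N->(1,0) | ant1:(0,1)->E->(0,2) | ant2:(0,2)->W->(0,1)
  grid max=5 at (0,2)
Step 3: ant0:(1,0)->S->(2,0) | ant1:(0,2)->W->(0,1) | ant2:(0,1)->E->(0,2)
  grid max=6 at (0,2)

(2,0) (0,1) (0,2)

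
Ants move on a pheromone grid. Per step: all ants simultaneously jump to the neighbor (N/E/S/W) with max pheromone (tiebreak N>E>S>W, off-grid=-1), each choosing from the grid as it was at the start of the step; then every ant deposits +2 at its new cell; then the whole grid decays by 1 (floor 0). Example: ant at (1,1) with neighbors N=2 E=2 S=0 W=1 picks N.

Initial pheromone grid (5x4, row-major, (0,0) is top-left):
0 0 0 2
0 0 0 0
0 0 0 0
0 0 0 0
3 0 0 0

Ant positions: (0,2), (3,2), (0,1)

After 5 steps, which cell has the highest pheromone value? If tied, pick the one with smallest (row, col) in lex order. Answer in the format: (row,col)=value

Step 1: ant0:(0,2)->E->(0,3) | ant1:(3,2)->N->(2,2) | ant2:(0,1)->E->(0,2)
  grid max=3 at (0,3)
Step 2: ant0:(0,3)->W->(0,2) | ant1:(2,2)->N->(1,2) | ant2:(0,2)->E->(0,3)
  grid max=4 at (0,3)
Step 3: ant0:(0,2)->E->(0,3) | ant1:(1,2)->N->(0,2) | ant2:(0,3)->W->(0,2)
  grid max=5 at (0,2)
Step 4: ant0:(0,3)->W->(0,2) | ant1:(0,2)->E->(0,3) | ant2:(0,2)->E->(0,3)
  grid max=8 at (0,3)
Step 5: ant0:(0,2)->E->(0,3) | ant1:(0,3)->W->(0,2) | ant2:(0,3)->W->(0,2)
  grid max=9 at (0,2)
Final grid:
  0 0 9 9
  0 0 0 0
  0 0 0 0
  0 0 0 0
  0 0 0 0
Max pheromone 9 at (0,2)

Answer: (0,2)=9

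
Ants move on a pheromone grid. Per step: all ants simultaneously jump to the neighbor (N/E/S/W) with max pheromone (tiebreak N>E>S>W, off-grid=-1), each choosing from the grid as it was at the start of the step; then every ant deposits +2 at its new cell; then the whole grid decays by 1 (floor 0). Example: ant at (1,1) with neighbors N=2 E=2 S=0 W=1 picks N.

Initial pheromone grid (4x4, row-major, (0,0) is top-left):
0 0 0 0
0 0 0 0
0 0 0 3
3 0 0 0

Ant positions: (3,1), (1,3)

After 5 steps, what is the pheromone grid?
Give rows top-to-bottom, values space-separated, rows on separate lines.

After step 1: ants at (3,0),(2,3)
  0 0 0 0
  0 0 0 0
  0 0 0 4
  4 0 0 0
After step 2: ants at (2,0),(1,3)
  0 0 0 0
  0 0 0 1
  1 0 0 3
  3 0 0 0
After step 3: ants at (3,0),(2,3)
  0 0 0 0
  0 0 0 0
  0 0 0 4
  4 0 0 0
After step 4: ants at (2,0),(1,3)
  0 0 0 0
  0 0 0 1
  1 0 0 3
  3 0 0 0
After step 5: ants at (3,0),(2,3)
  0 0 0 0
  0 0 0 0
  0 0 0 4
  4 0 0 0

0 0 0 0
0 0 0 0
0 0 0 4
4 0 0 0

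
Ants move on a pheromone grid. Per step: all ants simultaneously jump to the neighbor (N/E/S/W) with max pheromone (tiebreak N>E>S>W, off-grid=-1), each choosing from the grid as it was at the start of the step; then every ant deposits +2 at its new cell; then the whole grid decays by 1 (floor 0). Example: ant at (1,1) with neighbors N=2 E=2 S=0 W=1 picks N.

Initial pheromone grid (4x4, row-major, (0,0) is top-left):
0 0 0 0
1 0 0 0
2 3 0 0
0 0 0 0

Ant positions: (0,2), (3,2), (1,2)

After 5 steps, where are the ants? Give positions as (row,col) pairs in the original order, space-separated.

Step 1: ant0:(0,2)->E->(0,3) | ant1:(3,2)->N->(2,2) | ant2:(1,2)->N->(0,2)
  grid max=2 at (2,1)
Step 2: ant0:(0,3)->W->(0,2) | ant1:(2,2)->W->(2,1) | ant2:(0,2)->E->(0,3)
  grid max=3 at (2,1)
Step 3: ant0:(0,2)->E->(0,3) | ant1:(2,1)->N->(1,1) | ant2:(0,3)->W->(0,2)
  grid max=3 at (0,2)
Step 4: ant0:(0,3)->W->(0,2) | ant1:(1,1)->S->(2,1) | ant2:(0,2)->E->(0,3)
  grid max=4 at (0,2)
Step 5: ant0:(0,2)->E->(0,3) | ant1:(2,1)->N->(1,1) | ant2:(0,3)->W->(0,2)
  grid max=5 at (0,2)

(0,3) (1,1) (0,2)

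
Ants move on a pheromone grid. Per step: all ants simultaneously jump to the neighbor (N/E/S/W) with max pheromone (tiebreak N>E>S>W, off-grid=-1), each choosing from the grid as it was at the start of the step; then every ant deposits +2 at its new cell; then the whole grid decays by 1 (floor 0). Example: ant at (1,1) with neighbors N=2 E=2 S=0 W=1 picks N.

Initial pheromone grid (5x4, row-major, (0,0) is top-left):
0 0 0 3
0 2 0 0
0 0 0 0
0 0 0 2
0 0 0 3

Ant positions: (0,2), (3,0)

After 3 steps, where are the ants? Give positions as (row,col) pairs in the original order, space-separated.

Step 1: ant0:(0,2)->E->(0,3) | ant1:(3,0)->N->(2,0)
  grid max=4 at (0,3)
Step 2: ant0:(0,3)->S->(1,3) | ant1:(2,0)->N->(1,0)
  grid max=3 at (0,3)
Step 3: ant0:(1,3)->N->(0,3) | ant1:(1,0)->N->(0,0)
  grid max=4 at (0,3)

(0,3) (0,0)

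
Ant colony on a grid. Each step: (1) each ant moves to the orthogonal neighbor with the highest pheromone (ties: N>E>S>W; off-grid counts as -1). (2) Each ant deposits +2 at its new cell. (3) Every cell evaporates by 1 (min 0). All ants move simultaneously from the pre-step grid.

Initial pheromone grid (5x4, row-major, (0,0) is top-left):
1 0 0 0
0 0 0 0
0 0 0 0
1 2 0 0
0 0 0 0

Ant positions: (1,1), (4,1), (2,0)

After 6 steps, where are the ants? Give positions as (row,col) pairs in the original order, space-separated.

Step 1: ant0:(1,1)->N->(0,1) | ant1:(4,1)->N->(3,1) | ant2:(2,0)->S->(3,0)
  grid max=3 at (3,1)
Step 2: ant0:(0,1)->E->(0,2) | ant1:(3,1)->W->(3,0) | ant2:(3,0)->E->(3,1)
  grid max=4 at (3,1)
Step 3: ant0:(0,2)->E->(0,3) | ant1:(3,0)->E->(3,1) | ant2:(3,1)->W->(3,0)
  grid max=5 at (3,1)
Step 4: ant0:(0,3)->S->(1,3) | ant1:(3,1)->W->(3,0) | ant2:(3,0)->E->(3,1)
  grid max=6 at (3,1)
Step 5: ant0:(1,3)->N->(0,3) | ant1:(3,0)->E->(3,1) | ant2:(3,1)->W->(3,0)
  grid max=7 at (3,1)
Step 6: ant0:(0,3)->S->(1,3) | ant1:(3,1)->W->(3,0) | ant2:(3,0)->E->(3,1)
  grid max=8 at (3,1)

(1,3) (3,0) (3,1)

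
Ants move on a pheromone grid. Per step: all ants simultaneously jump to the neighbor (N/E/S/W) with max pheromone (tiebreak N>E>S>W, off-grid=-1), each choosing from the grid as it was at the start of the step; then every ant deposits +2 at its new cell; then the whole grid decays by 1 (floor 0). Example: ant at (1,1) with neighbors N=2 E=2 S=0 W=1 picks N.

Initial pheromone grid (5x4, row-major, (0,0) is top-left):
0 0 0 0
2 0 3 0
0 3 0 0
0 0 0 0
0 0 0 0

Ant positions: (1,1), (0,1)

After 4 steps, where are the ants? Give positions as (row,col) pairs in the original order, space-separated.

Step 1: ant0:(1,1)->E->(1,2) | ant1:(0,1)->E->(0,2)
  grid max=4 at (1,2)
Step 2: ant0:(1,2)->N->(0,2) | ant1:(0,2)->S->(1,2)
  grid max=5 at (1,2)
Step 3: ant0:(0,2)->S->(1,2) | ant1:(1,2)->N->(0,2)
  grid max=6 at (1,2)
Step 4: ant0:(1,2)->N->(0,2) | ant1:(0,2)->S->(1,2)
  grid max=7 at (1,2)

(0,2) (1,2)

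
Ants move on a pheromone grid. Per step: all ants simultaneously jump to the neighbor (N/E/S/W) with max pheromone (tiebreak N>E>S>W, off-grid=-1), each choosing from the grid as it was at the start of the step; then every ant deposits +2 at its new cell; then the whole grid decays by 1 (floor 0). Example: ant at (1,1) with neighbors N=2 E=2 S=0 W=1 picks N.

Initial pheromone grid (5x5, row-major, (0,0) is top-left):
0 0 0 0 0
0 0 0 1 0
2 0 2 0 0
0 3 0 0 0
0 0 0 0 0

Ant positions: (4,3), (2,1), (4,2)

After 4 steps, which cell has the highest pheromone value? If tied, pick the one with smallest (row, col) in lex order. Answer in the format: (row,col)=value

Step 1: ant0:(4,3)->N->(3,3) | ant1:(2,1)->S->(3,1) | ant2:(4,2)->N->(3,2)
  grid max=4 at (3,1)
Step 2: ant0:(3,3)->W->(3,2) | ant1:(3,1)->E->(3,2) | ant2:(3,2)->W->(3,1)
  grid max=5 at (3,1)
Step 3: ant0:(3,2)->W->(3,1) | ant1:(3,2)->W->(3,1) | ant2:(3,1)->E->(3,2)
  grid max=8 at (3,1)
Step 4: ant0:(3,1)->E->(3,2) | ant1:(3,1)->E->(3,2) | ant2:(3,2)->W->(3,1)
  grid max=9 at (3,1)
Final grid:
  0 0 0 0 0
  0 0 0 0 0
  0 0 0 0 0
  0 9 8 0 0
  0 0 0 0 0
Max pheromone 9 at (3,1)

Answer: (3,1)=9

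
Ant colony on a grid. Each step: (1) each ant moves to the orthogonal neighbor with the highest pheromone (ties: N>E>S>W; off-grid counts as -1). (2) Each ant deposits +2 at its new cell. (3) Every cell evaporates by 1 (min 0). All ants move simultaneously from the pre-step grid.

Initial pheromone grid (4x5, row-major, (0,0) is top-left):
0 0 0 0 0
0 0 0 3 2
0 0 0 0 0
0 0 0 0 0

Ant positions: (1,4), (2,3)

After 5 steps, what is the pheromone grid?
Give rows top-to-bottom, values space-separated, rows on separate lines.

After step 1: ants at (1,3),(1,3)
  0 0 0 0 0
  0 0 0 6 1
  0 0 0 0 0
  0 0 0 0 0
After step 2: ants at (1,4),(1,4)
  0 0 0 0 0
  0 0 0 5 4
  0 0 0 0 0
  0 0 0 0 0
After step 3: ants at (1,3),(1,3)
  0 0 0 0 0
  0 0 0 8 3
  0 0 0 0 0
  0 0 0 0 0
After step 4: ants at (1,4),(1,4)
  0 0 0 0 0
  0 0 0 7 6
  0 0 0 0 0
  0 0 0 0 0
After step 5: ants at (1,3),(1,3)
  0 0 0 0 0
  0 0 0 10 5
  0 0 0 0 0
  0 0 0 0 0

0 0 0 0 0
0 0 0 10 5
0 0 0 0 0
0 0 0 0 0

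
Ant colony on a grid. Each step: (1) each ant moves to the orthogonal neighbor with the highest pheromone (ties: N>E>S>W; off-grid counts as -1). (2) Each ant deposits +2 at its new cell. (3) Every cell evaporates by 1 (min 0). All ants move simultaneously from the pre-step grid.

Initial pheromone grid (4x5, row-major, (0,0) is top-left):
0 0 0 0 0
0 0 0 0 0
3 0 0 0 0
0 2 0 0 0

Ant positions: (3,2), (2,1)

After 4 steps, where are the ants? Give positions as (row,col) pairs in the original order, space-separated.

Step 1: ant0:(3,2)->W->(3,1) | ant1:(2,1)->W->(2,0)
  grid max=4 at (2,0)
Step 2: ant0:(3,1)->N->(2,1) | ant1:(2,0)->N->(1,0)
  grid max=3 at (2,0)
Step 3: ant0:(2,1)->W->(2,0) | ant1:(1,0)->S->(2,0)
  grid max=6 at (2,0)
Step 4: ant0:(2,0)->N->(1,0) | ant1:(2,0)->N->(1,0)
  grid max=5 at (2,0)

(1,0) (1,0)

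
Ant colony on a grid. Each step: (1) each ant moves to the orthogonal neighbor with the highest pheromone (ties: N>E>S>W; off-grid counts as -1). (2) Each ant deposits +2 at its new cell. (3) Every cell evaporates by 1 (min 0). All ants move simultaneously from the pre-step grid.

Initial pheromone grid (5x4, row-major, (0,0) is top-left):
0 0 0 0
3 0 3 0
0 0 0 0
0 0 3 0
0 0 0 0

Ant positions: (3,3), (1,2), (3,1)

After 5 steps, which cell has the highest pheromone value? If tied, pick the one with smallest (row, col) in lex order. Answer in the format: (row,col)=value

Step 1: ant0:(3,3)->W->(3,2) | ant1:(1,2)->N->(0,2) | ant2:(3,1)->E->(3,2)
  grid max=6 at (3,2)
Step 2: ant0:(3,2)->N->(2,2) | ant1:(0,2)->S->(1,2) | ant2:(3,2)->N->(2,2)
  grid max=5 at (3,2)
Step 3: ant0:(2,2)->S->(3,2) | ant1:(1,2)->S->(2,2) | ant2:(2,2)->S->(3,2)
  grid max=8 at (3,2)
Step 4: ant0:(3,2)->N->(2,2) | ant1:(2,2)->S->(3,2) | ant2:(3,2)->N->(2,2)
  grid max=9 at (3,2)
Step 5: ant0:(2,2)->S->(3,2) | ant1:(3,2)->N->(2,2) | ant2:(2,2)->S->(3,2)
  grid max=12 at (3,2)
Final grid:
  0 0 0 0
  0 0 0 0
  0 0 8 0
  0 0 12 0
  0 0 0 0
Max pheromone 12 at (3,2)

Answer: (3,2)=12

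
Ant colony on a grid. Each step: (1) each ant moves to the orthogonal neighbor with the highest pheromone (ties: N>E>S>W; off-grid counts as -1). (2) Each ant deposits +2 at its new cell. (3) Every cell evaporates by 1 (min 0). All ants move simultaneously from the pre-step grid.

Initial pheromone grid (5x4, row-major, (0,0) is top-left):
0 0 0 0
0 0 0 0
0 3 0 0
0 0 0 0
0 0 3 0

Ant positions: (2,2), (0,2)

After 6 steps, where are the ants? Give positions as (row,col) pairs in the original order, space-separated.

Step 1: ant0:(2,2)->W->(2,1) | ant1:(0,2)->E->(0,3)
  grid max=4 at (2,1)
Step 2: ant0:(2,1)->N->(1,1) | ant1:(0,3)->S->(1,3)
  grid max=3 at (2,1)
Step 3: ant0:(1,1)->S->(2,1) | ant1:(1,3)->N->(0,3)
  grid max=4 at (2,1)
Step 4: ant0:(2,1)->N->(1,1) | ant1:(0,3)->S->(1,3)
  grid max=3 at (2,1)
Step 5: ant0:(1,1)->S->(2,1) | ant1:(1,3)->N->(0,3)
  grid max=4 at (2,1)
Step 6: ant0:(2,1)->N->(1,1) | ant1:(0,3)->S->(1,3)
  grid max=3 at (2,1)

(1,1) (1,3)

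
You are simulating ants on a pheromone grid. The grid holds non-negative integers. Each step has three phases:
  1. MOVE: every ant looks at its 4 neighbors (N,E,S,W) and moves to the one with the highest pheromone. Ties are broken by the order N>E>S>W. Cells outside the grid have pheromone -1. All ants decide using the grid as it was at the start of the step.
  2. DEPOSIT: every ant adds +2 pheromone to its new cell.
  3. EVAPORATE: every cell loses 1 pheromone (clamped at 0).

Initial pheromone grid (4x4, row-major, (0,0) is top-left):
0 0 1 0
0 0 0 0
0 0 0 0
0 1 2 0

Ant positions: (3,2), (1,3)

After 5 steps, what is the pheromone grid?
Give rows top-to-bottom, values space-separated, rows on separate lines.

After step 1: ants at (3,1),(0,3)
  0 0 0 1
  0 0 0 0
  0 0 0 0
  0 2 1 0
After step 2: ants at (3,2),(1,3)
  0 0 0 0
  0 0 0 1
  0 0 0 0
  0 1 2 0
After step 3: ants at (3,1),(0,3)
  0 0 0 1
  0 0 0 0
  0 0 0 0
  0 2 1 0
After step 4: ants at (3,2),(1,3)
  0 0 0 0
  0 0 0 1
  0 0 0 0
  0 1 2 0
After step 5: ants at (3,1),(0,3)
  0 0 0 1
  0 0 0 0
  0 0 0 0
  0 2 1 0

0 0 0 1
0 0 0 0
0 0 0 0
0 2 1 0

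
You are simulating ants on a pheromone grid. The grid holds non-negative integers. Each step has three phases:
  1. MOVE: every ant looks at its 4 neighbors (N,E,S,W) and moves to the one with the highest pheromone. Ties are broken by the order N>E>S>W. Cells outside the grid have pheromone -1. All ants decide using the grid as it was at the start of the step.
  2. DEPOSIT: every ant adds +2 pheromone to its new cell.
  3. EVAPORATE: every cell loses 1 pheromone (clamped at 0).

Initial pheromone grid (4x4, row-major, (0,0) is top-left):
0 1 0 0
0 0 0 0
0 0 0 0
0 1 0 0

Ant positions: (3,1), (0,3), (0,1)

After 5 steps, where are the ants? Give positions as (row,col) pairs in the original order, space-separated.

Step 1: ant0:(3,1)->N->(2,1) | ant1:(0,3)->S->(1,3) | ant2:(0,1)->E->(0,2)
  grid max=1 at (0,2)
Step 2: ant0:(2,1)->N->(1,1) | ant1:(1,3)->N->(0,3) | ant2:(0,2)->E->(0,3)
  grid max=3 at (0,3)
Step 3: ant0:(1,1)->N->(0,1) | ant1:(0,3)->S->(1,3) | ant2:(0,3)->S->(1,3)
  grid max=3 at (1,3)
Step 4: ant0:(0,1)->E->(0,2) | ant1:(1,3)->N->(0,3) | ant2:(1,3)->N->(0,3)
  grid max=5 at (0,3)
Step 5: ant0:(0,2)->E->(0,3) | ant1:(0,3)->S->(1,3) | ant2:(0,3)->S->(1,3)
  grid max=6 at (0,3)

(0,3) (1,3) (1,3)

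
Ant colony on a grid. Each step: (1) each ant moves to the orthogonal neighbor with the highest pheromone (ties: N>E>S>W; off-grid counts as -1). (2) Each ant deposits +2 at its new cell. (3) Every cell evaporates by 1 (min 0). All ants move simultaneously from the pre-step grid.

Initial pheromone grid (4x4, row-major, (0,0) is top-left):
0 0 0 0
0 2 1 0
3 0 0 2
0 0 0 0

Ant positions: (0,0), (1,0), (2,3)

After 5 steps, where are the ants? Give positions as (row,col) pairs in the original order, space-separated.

Step 1: ant0:(0,0)->E->(0,1) | ant1:(1,0)->S->(2,0) | ant2:(2,3)->N->(1,3)
  grid max=4 at (2,0)
Step 2: ant0:(0,1)->S->(1,1) | ant1:(2,0)->N->(1,0) | ant2:(1,3)->S->(2,3)
  grid max=3 at (2,0)
Step 3: ant0:(1,1)->W->(1,0) | ant1:(1,0)->S->(2,0) | ant2:(2,3)->N->(1,3)
  grid max=4 at (2,0)
Step 4: ant0:(1,0)->S->(2,0) | ant1:(2,0)->N->(1,0) | ant2:(1,3)->S->(2,3)
  grid max=5 at (2,0)
Step 5: ant0:(2,0)->N->(1,0) | ant1:(1,0)->S->(2,0) | ant2:(2,3)->N->(1,3)
  grid max=6 at (2,0)

(1,0) (2,0) (1,3)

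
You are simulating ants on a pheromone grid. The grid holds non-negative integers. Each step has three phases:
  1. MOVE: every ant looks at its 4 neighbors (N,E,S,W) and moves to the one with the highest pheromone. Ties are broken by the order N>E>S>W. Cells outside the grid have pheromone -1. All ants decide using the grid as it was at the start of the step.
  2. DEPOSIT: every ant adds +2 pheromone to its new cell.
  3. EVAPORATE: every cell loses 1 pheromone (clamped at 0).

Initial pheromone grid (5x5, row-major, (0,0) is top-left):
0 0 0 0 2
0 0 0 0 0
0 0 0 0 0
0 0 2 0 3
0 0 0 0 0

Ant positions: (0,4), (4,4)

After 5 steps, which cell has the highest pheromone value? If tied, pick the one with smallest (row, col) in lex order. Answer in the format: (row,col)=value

Step 1: ant0:(0,4)->S->(1,4) | ant1:(4,4)->N->(3,4)
  grid max=4 at (3,4)
Step 2: ant0:(1,4)->N->(0,4) | ant1:(3,4)->N->(2,4)
  grid max=3 at (3,4)
Step 3: ant0:(0,4)->S->(1,4) | ant1:(2,4)->S->(3,4)
  grid max=4 at (3,4)
Step 4: ant0:(1,4)->N->(0,4) | ant1:(3,4)->N->(2,4)
  grid max=3 at (3,4)
Step 5: ant0:(0,4)->S->(1,4) | ant1:(2,4)->S->(3,4)
  grid max=4 at (3,4)
Final grid:
  0 0 0 0 1
  0 0 0 0 1
  0 0 0 0 0
  0 0 0 0 4
  0 0 0 0 0
Max pheromone 4 at (3,4)

Answer: (3,4)=4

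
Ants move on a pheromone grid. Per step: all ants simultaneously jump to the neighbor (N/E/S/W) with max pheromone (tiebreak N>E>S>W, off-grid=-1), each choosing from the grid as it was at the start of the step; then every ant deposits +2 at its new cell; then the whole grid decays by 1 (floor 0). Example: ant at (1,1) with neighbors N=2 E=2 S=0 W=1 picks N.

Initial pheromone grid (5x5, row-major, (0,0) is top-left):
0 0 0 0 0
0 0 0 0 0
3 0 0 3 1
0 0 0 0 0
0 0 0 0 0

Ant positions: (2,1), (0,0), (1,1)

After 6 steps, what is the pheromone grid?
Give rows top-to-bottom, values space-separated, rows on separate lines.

After step 1: ants at (2,0),(0,1),(0,1)
  0 3 0 0 0
  0 0 0 0 0
  4 0 0 2 0
  0 0 0 0 0
  0 0 0 0 0
After step 2: ants at (1,0),(0,2),(0,2)
  0 2 3 0 0
  1 0 0 0 0
  3 0 0 1 0
  0 0 0 0 0
  0 0 0 0 0
After step 3: ants at (2,0),(0,1),(0,1)
  0 5 2 0 0
  0 0 0 0 0
  4 0 0 0 0
  0 0 0 0 0
  0 0 0 0 0
After step 4: ants at (1,0),(0,2),(0,2)
  0 4 5 0 0
  1 0 0 0 0
  3 0 0 0 0
  0 0 0 0 0
  0 0 0 0 0
After step 5: ants at (2,0),(0,1),(0,1)
  0 7 4 0 0
  0 0 0 0 0
  4 0 0 0 0
  0 0 0 0 0
  0 0 0 0 0
After step 6: ants at (1,0),(0,2),(0,2)
  0 6 7 0 0
  1 0 0 0 0
  3 0 0 0 0
  0 0 0 0 0
  0 0 0 0 0

0 6 7 0 0
1 0 0 0 0
3 0 0 0 0
0 0 0 0 0
0 0 0 0 0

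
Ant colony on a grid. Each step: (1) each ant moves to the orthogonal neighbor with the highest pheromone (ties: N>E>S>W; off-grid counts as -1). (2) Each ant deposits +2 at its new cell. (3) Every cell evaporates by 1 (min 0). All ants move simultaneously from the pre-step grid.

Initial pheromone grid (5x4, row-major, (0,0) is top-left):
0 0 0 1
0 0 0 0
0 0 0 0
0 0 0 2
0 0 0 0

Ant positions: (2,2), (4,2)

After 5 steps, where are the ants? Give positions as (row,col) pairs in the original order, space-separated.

Step 1: ant0:(2,2)->N->(1,2) | ant1:(4,2)->N->(3,2)
  grid max=1 at (1,2)
Step 2: ant0:(1,2)->N->(0,2) | ant1:(3,2)->E->(3,3)
  grid max=2 at (3,3)
Step 3: ant0:(0,2)->E->(0,3) | ant1:(3,3)->N->(2,3)
  grid max=1 at (0,3)
Step 4: ant0:(0,3)->S->(1,3) | ant1:(2,3)->S->(3,3)
  grid max=2 at (3,3)
Step 5: ant0:(1,3)->N->(0,3) | ant1:(3,3)->N->(2,3)
  grid max=1 at (0,3)

(0,3) (2,3)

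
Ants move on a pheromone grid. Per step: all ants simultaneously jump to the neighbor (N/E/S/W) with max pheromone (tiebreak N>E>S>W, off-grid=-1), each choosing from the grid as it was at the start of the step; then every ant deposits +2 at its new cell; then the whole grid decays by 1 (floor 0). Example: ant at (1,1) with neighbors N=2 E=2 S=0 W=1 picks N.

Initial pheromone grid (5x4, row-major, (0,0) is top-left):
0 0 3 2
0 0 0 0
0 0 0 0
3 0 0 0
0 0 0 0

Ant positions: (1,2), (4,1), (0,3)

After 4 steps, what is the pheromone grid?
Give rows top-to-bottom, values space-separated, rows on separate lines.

After step 1: ants at (0,2),(3,1),(0,2)
  0 0 6 1
  0 0 0 0
  0 0 0 0
  2 1 0 0
  0 0 0 0
After step 2: ants at (0,3),(3,0),(0,3)
  0 0 5 4
  0 0 0 0
  0 0 0 0
  3 0 0 0
  0 0 0 0
After step 3: ants at (0,2),(2,0),(0,2)
  0 0 8 3
  0 0 0 0
  1 0 0 0
  2 0 0 0
  0 0 0 0
After step 4: ants at (0,3),(3,0),(0,3)
  0 0 7 6
  0 0 0 0
  0 0 0 0
  3 0 0 0
  0 0 0 0

0 0 7 6
0 0 0 0
0 0 0 0
3 0 0 0
0 0 0 0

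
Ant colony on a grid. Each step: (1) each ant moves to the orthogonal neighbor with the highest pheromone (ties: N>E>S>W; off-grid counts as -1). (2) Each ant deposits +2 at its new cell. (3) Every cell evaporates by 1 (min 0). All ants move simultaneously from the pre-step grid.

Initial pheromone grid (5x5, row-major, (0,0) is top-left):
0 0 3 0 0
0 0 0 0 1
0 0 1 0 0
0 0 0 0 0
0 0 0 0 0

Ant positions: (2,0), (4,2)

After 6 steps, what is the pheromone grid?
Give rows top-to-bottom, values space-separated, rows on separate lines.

After step 1: ants at (1,0),(3,2)
  0 0 2 0 0
  1 0 0 0 0
  0 0 0 0 0
  0 0 1 0 0
  0 0 0 0 0
After step 2: ants at (0,0),(2,2)
  1 0 1 0 0
  0 0 0 0 0
  0 0 1 0 0
  0 0 0 0 0
  0 0 0 0 0
After step 3: ants at (0,1),(1,2)
  0 1 0 0 0
  0 0 1 0 0
  0 0 0 0 0
  0 0 0 0 0
  0 0 0 0 0
After step 4: ants at (0,2),(0,2)
  0 0 3 0 0
  0 0 0 0 0
  0 0 0 0 0
  0 0 0 0 0
  0 0 0 0 0
After step 5: ants at (0,3),(0,3)
  0 0 2 3 0
  0 0 0 0 0
  0 0 0 0 0
  0 0 0 0 0
  0 0 0 0 0
After step 6: ants at (0,2),(0,2)
  0 0 5 2 0
  0 0 0 0 0
  0 0 0 0 0
  0 0 0 0 0
  0 0 0 0 0

0 0 5 2 0
0 0 0 0 0
0 0 0 0 0
0 0 0 0 0
0 0 0 0 0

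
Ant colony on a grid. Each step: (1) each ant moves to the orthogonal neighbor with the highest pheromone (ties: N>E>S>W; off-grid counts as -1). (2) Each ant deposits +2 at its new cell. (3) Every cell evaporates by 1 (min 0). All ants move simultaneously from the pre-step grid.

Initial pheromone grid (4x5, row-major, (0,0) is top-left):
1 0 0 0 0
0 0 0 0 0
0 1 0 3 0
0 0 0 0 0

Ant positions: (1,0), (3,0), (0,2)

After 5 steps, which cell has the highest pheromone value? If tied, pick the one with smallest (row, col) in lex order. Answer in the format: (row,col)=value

Step 1: ant0:(1,0)->N->(0,0) | ant1:(3,0)->N->(2,0) | ant2:(0,2)->E->(0,3)
  grid max=2 at (0,0)
Step 2: ant0:(0,0)->E->(0,1) | ant1:(2,0)->N->(1,0) | ant2:(0,3)->E->(0,4)
  grid max=1 at (0,0)
Step 3: ant0:(0,1)->W->(0,0) | ant1:(1,0)->N->(0,0) | ant2:(0,4)->S->(1,4)
  grid max=4 at (0,0)
Step 4: ant0:(0,0)->E->(0,1) | ant1:(0,0)->E->(0,1) | ant2:(1,4)->N->(0,4)
  grid max=3 at (0,0)
Step 5: ant0:(0,1)->W->(0,0) | ant1:(0,1)->W->(0,0) | ant2:(0,4)->S->(1,4)
  grid max=6 at (0,0)
Final grid:
  6 2 0 0 0
  0 0 0 0 1
  0 0 0 0 0
  0 0 0 0 0
Max pheromone 6 at (0,0)

Answer: (0,0)=6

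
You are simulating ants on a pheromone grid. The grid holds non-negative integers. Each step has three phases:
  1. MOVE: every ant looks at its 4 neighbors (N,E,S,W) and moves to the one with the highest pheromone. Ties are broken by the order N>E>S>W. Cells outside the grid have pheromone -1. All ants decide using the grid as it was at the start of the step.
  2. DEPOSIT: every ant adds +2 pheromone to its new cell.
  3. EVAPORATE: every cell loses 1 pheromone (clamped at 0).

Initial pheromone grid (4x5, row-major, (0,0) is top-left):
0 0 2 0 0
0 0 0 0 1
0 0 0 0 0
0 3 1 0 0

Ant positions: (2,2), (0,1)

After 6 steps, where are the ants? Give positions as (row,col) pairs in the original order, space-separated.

Step 1: ant0:(2,2)->S->(3,2) | ant1:(0,1)->E->(0,2)
  grid max=3 at (0,2)
Step 2: ant0:(3,2)->W->(3,1) | ant1:(0,2)->E->(0,3)
  grid max=3 at (3,1)
Step 3: ant0:(3,1)->E->(3,2) | ant1:(0,3)->W->(0,2)
  grid max=3 at (0,2)
Step 4: ant0:(3,2)->W->(3,1) | ant1:(0,2)->E->(0,3)
  grid max=3 at (3,1)
Step 5: ant0:(3,1)->E->(3,2) | ant1:(0,3)->W->(0,2)
  grid max=3 at (0,2)
Step 6: ant0:(3,2)->W->(3,1) | ant1:(0,2)->E->(0,3)
  grid max=3 at (3,1)

(3,1) (0,3)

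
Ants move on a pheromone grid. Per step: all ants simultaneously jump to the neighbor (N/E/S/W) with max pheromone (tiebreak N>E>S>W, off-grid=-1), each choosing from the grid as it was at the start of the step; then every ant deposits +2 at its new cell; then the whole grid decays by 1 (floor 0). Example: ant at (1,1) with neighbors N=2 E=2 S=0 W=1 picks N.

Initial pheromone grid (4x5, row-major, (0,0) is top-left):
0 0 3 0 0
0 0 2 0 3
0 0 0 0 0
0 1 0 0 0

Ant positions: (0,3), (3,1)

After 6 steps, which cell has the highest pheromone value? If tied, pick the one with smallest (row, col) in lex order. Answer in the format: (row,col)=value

Step 1: ant0:(0,3)->W->(0,2) | ant1:(3,1)->N->(2,1)
  grid max=4 at (0,2)
Step 2: ant0:(0,2)->S->(1,2) | ant1:(2,1)->N->(1,1)
  grid max=3 at (0,2)
Step 3: ant0:(1,2)->N->(0,2) | ant1:(1,1)->E->(1,2)
  grid max=4 at (0,2)
Step 4: ant0:(0,2)->S->(1,2) | ant1:(1,2)->N->(0,2)
  grid max=5 at (0,2)
Step 5: ant0:(1,2)->N->(0,2) | ant1:(0,2)->S->(1,2)
  grid max=6 at (0,2)
Step 6: ant0:(0,2)->S->(1,2) | ant1:(1,2)->N->(0,2)
  grid max=7 at (0,2)
Final grid:
  0 0 7 0 0
  0 0 6 0 0
  0 0 0 0 0
  0 0 0 0 0
Max pheromone 7 at (0,2)

Answer: (0,2)=7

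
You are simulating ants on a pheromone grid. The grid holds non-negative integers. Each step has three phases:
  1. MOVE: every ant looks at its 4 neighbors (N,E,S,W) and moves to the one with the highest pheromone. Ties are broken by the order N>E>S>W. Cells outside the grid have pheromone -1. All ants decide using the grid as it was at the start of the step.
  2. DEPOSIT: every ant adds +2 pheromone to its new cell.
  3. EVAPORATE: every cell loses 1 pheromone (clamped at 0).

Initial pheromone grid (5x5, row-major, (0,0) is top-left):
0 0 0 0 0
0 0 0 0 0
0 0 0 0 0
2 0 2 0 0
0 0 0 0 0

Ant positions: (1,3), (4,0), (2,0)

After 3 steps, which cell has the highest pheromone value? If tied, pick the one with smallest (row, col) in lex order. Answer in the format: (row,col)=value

Step 1: ant0:(1,3)->N->(0,3) | ant1:(4,0)->N->(3,0) | ant2:(2,0)->S->(3,0)
  grid max=5 at (3,0)
Step 2: ant0:(0,3)->E->(0,4) | ant1:(3,0)->N->(2,0) | ant2:(3,0)->N->(2,0)
  grid max=4 at (3,0)
Step 3: ant0:(0,4)->S->(1,4) | ant1:(2,0)->S->(3,0) | ant2:(2,0)->S->(3,0)
  grid max=7 at (3,0)
Final grid:
  0 0 0 0 0
  0 0 0 0 1
  2 0 0 0 0
  7 0 0 0 0
  0 0 0 0 0
Max pheromone 7 at (3,0)

Answer: (3,0)=7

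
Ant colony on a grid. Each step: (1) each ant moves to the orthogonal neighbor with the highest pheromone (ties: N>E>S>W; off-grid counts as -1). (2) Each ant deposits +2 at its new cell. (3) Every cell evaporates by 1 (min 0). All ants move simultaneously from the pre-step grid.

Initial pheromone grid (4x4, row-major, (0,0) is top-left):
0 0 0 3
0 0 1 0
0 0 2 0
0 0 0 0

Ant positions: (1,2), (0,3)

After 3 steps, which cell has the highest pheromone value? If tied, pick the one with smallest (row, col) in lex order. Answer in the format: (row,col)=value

Step 1: ant0:(1,2)->S->(2,2) | ant1:(0,3)->S->(1,3)
  grid max=3 at (2,2)
Step 2: ant0:(2,2)->N->(1,2) | ant1:(1,3)->N->(0,3)
  grid max=3 at (0,3)
Step 3: ant0:(1,2)->S->(2,2) | ant1:(0,3)->S->(1,3)
  grid max=3 at (2,2)
Final grid:
  0 0 0 2
  0 0 0 1
  0 0 3 0
  0 0 0 0
Max pheromone 3 at (2,2)

Answer: (2,2)=3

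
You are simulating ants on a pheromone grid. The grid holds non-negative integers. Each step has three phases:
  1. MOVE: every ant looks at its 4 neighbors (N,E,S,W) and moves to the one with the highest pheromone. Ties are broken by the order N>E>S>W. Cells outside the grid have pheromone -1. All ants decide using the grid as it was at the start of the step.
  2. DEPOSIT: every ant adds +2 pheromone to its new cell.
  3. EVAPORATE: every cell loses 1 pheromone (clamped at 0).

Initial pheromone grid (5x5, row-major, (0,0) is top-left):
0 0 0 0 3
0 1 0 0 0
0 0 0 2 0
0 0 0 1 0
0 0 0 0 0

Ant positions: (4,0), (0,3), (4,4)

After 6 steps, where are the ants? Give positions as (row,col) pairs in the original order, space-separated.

Step 1: ant0:(4,0)->N->(3,0) | ant1:(0,3)->E->(0,4) | ant2:(4,4)->N->(3,4)
  grid max=4 at (0,4)
Step 2: ant0:(3,0)->N->(2,0) | ant1:(0,4)->S->(1,4) | ant2:(3,4)->N->(2,4)
  grid max=3 at (0,4)
Step 3: ant0:(2,0)->N->(1,0) | ant1:(1,4)->N->(0,4) | ant2:(2,4)->N->(1,4)
  grid max=4 at (0,4)
Step 4: ant0:(1,0)->N->(0,0) | ant1:(0,4)->S->(1,4) | ant2:(1,4)->N->(0,4)
  grid max=5 at (0,4)
Step 5: ant0:(0,0)->E->(0,1) | ant1:(1,4)->N->(0,4) | ant2:(0,4)->S->(1,4)
  grid max=6 at (0,4)
Step 6: ant0:(0,1)->E->(0,2) | ant1:(0,4)->S->(1,4) | ant2:(1,4)->N->(0,4)
  grid max=7 at (0,4)

(0,2) (1,4) (0,4)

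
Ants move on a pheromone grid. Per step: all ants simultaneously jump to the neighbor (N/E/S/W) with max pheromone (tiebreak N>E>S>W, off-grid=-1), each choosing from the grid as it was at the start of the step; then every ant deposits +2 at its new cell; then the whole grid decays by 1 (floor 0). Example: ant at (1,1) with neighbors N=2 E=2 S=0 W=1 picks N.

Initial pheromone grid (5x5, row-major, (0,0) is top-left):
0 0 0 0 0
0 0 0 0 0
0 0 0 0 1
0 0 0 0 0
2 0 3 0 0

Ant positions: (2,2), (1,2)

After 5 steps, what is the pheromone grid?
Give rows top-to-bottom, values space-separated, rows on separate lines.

After step 1: ants at (1,2),(0,2)
  0 0 1 0 0
  0 0 1 0 0
  0 0 0 0 0
  0 0 0 0 0
  1 0 2 0 0
After step 2: ants at (0,2),(1,2)
  0 0 2 0 0
  0 0 2 0 0
  0 0 0 0 0
  0 0 0 0 0
  0 0 1 0 0
After step 3: ants at (1,2),(0,2)
  0 0 3 0 0
  0 0 3 0 0
  0 0 0 0 0
  0 0 0 0 0
  0 0 0 0 0
After step 4: ants at (0,2),(1,2)
  0 0 4 0 0
  0 0 4 0 0
  0 0 0 0 0
  0 0 0 0 0
  0 0 0 0 0
After step 5: ants at (1,2),(0,2)
  0 0 5 0 0
  0 0 5 0 0
  0 0 0 0 0
  0 0 0 0 0
  0 0 0 0 0

0 0 5 0 0
0 0 5 0 0
0 0 0 0 0
0 0 0 0 0
0 0 0 0 0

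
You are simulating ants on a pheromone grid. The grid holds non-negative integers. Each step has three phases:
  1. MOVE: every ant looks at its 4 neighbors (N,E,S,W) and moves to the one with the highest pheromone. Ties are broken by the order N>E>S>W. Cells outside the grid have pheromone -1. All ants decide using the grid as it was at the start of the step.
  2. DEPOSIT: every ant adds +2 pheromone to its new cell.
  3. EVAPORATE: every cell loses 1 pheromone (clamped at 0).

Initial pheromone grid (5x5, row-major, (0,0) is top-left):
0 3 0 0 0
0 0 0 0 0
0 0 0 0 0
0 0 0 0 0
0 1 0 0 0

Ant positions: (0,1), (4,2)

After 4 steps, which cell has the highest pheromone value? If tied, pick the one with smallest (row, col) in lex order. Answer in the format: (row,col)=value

Answer: (0,1)=3

Derivation:
Step 1: ant0:(0,1)->E->(0,2) | ant1:(4,2)->W->(4,1)
  grid max=2 at (0,1)
Step 2: ant0:(0,2)->W->(0,1) | ant1:(4,1)->N->(3,1)
  grid max=3 at (0,1)
Step 3: ant0:(0,1)->E->(0,2) | ant1:(3,1)->S->(4,1)
  grid max=2 at (0,1)
Step 4: ant0:(0,2)->W->(0,1) | ant1:(4,1)->N->(3,1)
  grid max=3 at (0,1)
Final grid:
  0 3 0 0 0
  0 0 0 0 0
  0 0 0 0 0
  0 1 0 0 0
  0 1 0 0 0
Max pheromone 3 at (0,1)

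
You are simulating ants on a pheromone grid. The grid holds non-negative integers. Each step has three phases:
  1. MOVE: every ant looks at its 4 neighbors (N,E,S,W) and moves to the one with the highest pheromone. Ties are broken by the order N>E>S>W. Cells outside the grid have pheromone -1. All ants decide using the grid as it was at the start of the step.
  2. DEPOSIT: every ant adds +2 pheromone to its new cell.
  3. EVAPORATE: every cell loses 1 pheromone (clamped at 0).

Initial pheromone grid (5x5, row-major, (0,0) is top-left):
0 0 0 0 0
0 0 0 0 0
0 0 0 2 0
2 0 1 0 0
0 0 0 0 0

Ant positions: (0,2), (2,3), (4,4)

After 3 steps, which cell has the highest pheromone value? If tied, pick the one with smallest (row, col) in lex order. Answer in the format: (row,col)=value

Answer: (0,3)=3

Derivation:
Step 1: ant0:(0,2)->E->(0,3) | ant1:(2,3)->N->(1,3) | ant2:(4,4)->N->(3,4)
  grid max=1 at (0,3)
Step 2: ant0:(0,3)->S->(1,3) | ant1:(1,3)->N->(0,3) | ant2:(3,4)->N->(2,4)
  grid max=2 at (0,3)
Step 3: ant0:(1,3)->N->(0,3) | ant1:(0,3)->S->(1,3) | ant2:(2,4)->N->(1,4)
  grid max=3 at (0,3)
Final grid:
  0 0 0 3 0
  0 0 0 3 1
  0 0 0 0 0
  0 0 0 0 0
  0 0 0 0 0
Max pheromone 3 at (0,3)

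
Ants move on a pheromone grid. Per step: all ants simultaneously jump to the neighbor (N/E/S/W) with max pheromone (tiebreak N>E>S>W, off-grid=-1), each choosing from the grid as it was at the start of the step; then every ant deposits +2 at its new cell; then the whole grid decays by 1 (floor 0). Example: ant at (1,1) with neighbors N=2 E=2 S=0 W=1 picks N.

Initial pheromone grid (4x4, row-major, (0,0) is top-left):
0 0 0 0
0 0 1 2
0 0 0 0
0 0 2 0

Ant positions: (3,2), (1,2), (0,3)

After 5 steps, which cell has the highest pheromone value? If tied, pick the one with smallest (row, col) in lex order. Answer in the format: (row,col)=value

Answer: (1,3)=9

Derivation:
Step 1: ant0:(3,2)->N->(2,2) | ant1:(1,2)->E->(1,3) | ant2:(0,3)->S->(1,3)
  grid max=5 at (1,3)
Step 2: ant0:(2,2)->S->(3,2) | ant1:(1,3)->N->(0,3) | ant2:(1,3)->N->(0,3)
  grid max=4 at (1,3)
Step 3: ant0:(3,2)->N->(2,2) | ant1:(0,3)->S->(1,3) | ant2:(0,3)->S->(1,3)
  grid max=7 at (1,3)
Step 4: ant0:(2,2)->S->(3,2) | ant1:(1,3)->N->(0,3) | ant2:(1,3)->N->(0,3)
  grid max=6 at (1,3)
Step 5: ant0:(3,2)->N->(2,2) | ant1:(0,3)->S->(1,3) | ant2:(0,3)->S->(1,3)
  grid max=9 at (1,3)
Final grid:
  0 0 0 4
  0 0 0 9
  0 0 1 0
  0 0 1 0
Max pheromone 9 at (1,3)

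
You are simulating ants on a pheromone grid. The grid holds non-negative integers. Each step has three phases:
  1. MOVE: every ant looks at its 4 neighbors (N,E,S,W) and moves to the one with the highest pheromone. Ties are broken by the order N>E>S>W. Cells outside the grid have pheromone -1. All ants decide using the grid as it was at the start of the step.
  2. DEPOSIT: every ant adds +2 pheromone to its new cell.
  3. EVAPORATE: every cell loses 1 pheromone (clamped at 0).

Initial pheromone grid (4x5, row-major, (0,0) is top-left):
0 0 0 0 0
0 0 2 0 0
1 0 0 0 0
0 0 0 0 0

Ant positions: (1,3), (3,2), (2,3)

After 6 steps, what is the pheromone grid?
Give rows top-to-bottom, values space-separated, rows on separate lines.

After step 1: ants at (1,2),(2,2),(1,3)
  0 0 0 0 0
  0 0 3 1 0
  0 0 1 0 0
  0 0 0 0 0
After step 2: ants at (1,3),(1,2),(1,2)
  0 0 0 0 0
  0 0 6 2 0
  0 0 0 0 0
  0 0 0 0 0
After step 3: ants at (1,2),(1,3),(1,3)
  0 0 0 0 0
  0 0 7 5 0
  0 0 0 0 0
  0 0 0 0 0
After step 4: ants at (1,3),(1,2),(1,2)
  0 0 0 0 0
  0 0 10 6 0
  0 0 0 0 0
  0 0 0 0 0
After step 5: ants at (1,2),(1,3),(1,3)
  0 0 0 0 0
  0 0 11 9 0
  0 0 0 0 0
  0 0 0 0 0
After step 6: ants at (1,3),(1,2),(1,2)
  0 0 0 0 0
  0 0 14 10 0
  0 0 0 0 0
  0 0 0 0 0

0 0 0 0 0
0 0 14 10 0
0 0 0 0 0
0 0 0 0 0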